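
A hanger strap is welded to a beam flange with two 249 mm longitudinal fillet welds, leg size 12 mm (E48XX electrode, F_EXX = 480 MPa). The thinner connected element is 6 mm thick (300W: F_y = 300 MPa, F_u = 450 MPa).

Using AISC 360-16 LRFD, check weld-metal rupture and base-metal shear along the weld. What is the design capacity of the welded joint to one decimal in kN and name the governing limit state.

537.8 kN (base-metal shear governs)

Weld metal: throat = 0.707×12 = 8.484 mm, L = 2×249 = 498 mm. φR_n = 0.75 × 0.6 × 480 × 8.484 × 498 = 912.6 kN.
Base metal shear (6 mm plate): yield φR_n = 1.0×0.6×300×6×498 = 537.8 kN; rupture φR_n = 0.75×0.6×450×6×498 = 605.1 kN; take 537.8 kN (yield).
Governing: min(912.6, 537.8) = 537.8 kN → base-metal shear.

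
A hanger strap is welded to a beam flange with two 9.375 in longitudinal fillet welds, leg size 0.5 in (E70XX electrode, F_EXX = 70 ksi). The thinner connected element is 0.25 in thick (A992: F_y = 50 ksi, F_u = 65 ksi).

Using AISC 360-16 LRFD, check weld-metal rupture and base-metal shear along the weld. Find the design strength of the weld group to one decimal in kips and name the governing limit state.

Weld metal: throat = 0.707×0.5 = 0.3535 in, L = 2×9.375 = 18.75 in. φR_n = 0.75 × 0.6 × 70 × 0.3535 × 18.75 = 208.8 kips.
Base metal shear (0.25 in plate): yield φR_n = 1.0×0.6×50×0.25×18.75 = 140.6 kips; rupture φR_n = 0.75×0.6×65×0.25×18.75 = 137.1 kips; take 137.1 kips (rupture).
Governing: min(208.8, 137.1) = 137.1 kips → base-metal shear.

137.1 kips (base-metal shear governs)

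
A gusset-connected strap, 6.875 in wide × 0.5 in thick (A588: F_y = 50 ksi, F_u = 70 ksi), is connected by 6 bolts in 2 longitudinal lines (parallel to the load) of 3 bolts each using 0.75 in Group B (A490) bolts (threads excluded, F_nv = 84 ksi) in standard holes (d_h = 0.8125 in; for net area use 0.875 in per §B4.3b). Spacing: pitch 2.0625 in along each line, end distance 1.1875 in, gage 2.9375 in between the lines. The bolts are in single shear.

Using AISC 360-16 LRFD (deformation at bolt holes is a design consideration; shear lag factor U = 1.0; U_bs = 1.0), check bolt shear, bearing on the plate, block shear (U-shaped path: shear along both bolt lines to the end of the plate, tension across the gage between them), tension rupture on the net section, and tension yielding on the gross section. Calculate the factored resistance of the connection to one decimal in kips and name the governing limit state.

134.5 kips (net-section rupture governs)

Bolt shear: A_b = π(0.75)²/4 = 0.44179 in². φR_n = 0.75 × 84 × 0.44179 × 6 × 1 = 167.0 kips.
Bearing (0.5 in plate, F_u = 70 ksi): end bolts L_c = 1.1875 − 0.8125/2 = 0.78125, R_n = min(1.2×0.78125×0.5×70, 2.4×0.75×0.5×70) = 32.813 kips/bolt; interior L_c = 2.0625 − 0.8125 = 1.25, R_n = 52.5 kips/bolt. φR_n = 0.75 × (2×32.813 + 4×52.5) = 206.7 kips.
Block shear: shear path 2×[1.1875+2×2.0625] = 2×5.3125 in, A_gv = 5.3125, A_nv = 2×(5.3125 − 2.5×0.875)×0.5 = 3.125 in²; tension across gage: (2.9375 − 1×0.875)×0.5 = 1.0313 in². R_n = min(0.6×70×3.125, 0.6×50×5.3125) + 1.0×70×1.0313 = min(131.25, 159.38) + 72.191 = 203.44 kips. φR_n = 0.75 × 203.44 = 152.6 kips.
Tension rupture (net): A_n = (6.875 − 2×0.875)×0.5 = 2.5625 in² (U = 1.0, A_e = A_n). φR_n = 0.75 × 70 × 2.5625 = 134.5 kips.
Tension yield (gross): A_g = 6.875×0.5 = 3.4375 in². φR_n = 0.90 × 50 × 3.4375 = 154.7 kips.
Governing: min(167.0, 206.7, 152.6, 134.5, 154.7) = 134.5 kips → net-section rupture.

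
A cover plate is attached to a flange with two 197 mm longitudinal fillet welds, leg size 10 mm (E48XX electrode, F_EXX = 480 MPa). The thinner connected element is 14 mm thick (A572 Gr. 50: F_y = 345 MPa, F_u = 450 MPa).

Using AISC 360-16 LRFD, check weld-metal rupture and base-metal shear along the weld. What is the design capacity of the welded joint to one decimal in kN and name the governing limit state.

Weld metal: throat = 0.707×10 = 7.07 mm, L = 2×197 = 394 mm. φR_n = 0.75 × 0.6 × 480 × 7.07 × 394 = 601.7 kN.
Base metal shear (14 mm plate): yield φR_n = 1.0×0.6×345×14×394 = 1141.8 kN; rupture φR_n = 0.75×0.6×450×14×394 = 1117.0 kN; take 1117.0 kN (rupture).
Governing: min(601.7, 1117.0) = 601.7 kN → weld metal.

601.7 kN (weld metal governs)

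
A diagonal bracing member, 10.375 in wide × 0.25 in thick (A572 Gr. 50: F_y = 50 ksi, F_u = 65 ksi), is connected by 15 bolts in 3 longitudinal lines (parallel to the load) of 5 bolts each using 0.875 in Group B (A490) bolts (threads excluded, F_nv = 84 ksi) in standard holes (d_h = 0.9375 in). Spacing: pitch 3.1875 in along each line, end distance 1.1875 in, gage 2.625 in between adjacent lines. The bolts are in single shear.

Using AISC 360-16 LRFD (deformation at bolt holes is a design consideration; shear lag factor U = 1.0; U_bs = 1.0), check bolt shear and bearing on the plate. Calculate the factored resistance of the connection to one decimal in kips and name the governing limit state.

338.7 kips (bearing governs)

Bolt shear: A_b = π(0.875)²/4 = 0.60132 in². φR_n = 0.75 × 84 × 0.60132 × 15 × 1 = 568.2 kips.
Bearing (0.25 in plate, F_u = 65 ksi): end bolts L_c = 1.1875 − 0.9375/2 = 0.71875, R_n = min(1.2×0.71875×0.25×65, 2.4×0.875×0.25×65) = 14.016 kips/bolt; interior L_c = 3.1875 − 0.9375 = 2.25, R_n = 34.125 kips/bolt. φR_n = 0.75 × (3×14.016 + 12×34.125) = 338.7 kips.
Governing: min(568.2, 338.7) = 338.7 kips → bearing.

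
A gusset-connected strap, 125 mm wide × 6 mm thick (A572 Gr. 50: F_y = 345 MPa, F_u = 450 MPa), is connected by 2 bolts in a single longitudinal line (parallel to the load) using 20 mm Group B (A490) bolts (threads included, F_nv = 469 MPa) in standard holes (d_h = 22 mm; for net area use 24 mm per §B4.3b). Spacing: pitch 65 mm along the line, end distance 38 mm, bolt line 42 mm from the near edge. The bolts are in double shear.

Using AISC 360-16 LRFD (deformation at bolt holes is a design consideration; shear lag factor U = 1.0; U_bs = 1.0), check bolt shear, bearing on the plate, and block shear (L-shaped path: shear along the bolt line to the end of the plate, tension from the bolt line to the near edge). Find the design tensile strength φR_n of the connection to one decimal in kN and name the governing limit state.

142.2 kN (block shear governs)

Bolt shear: A_b = π(20)²/4 = 314.16 mm². φR_n = 0.75 × 469 × 314.16 × 2 × 2 = 442.0 kN.
Bearing (6 mm plate, F_u = 450 MPa): end bolts L_c = 38 − 22/2 = 27, R_n = min(1.2×27×6×450, 2.4×20×6×450) = 87.48 kN/bolt; interior L_c = 65 − 22 = 43, R_n = 129.6 kN/bolt. φR_n = 0.75 × (1×87.48 + 1×129.6) = 162.8 kN.
Block shear: shear path 1×[38+1×65] = 1×103 mm, A_gv = 618, A_nv = 1×(103 − 1.5×24)×6 = 402 mm²; tension to near edge: (42 − 0.5×24)×6 = 180 mm². R_n = min(0.6×450×402, 0.6×345×618) + 1.0×450×180 = min(108.54, 127.93) + 81 = 189.54 kN. φR_n = 0.75 × 189.54 = 142.2 kN.
Governing: min(442.0, 162.8, 142.2) = 142.2 kN → block shear.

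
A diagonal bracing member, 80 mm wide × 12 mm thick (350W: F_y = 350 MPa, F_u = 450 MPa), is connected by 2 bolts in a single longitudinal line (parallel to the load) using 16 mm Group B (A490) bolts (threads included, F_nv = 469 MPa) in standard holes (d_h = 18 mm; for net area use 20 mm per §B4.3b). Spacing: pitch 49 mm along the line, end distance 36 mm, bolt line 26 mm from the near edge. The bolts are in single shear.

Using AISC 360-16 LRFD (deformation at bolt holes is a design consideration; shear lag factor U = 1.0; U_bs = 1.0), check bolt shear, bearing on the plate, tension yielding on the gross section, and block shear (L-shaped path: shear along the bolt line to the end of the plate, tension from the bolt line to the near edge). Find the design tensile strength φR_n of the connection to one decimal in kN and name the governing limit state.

Bolt shear: A_b = π(16)²/4 = 201.06 mm². φR_n = 0.75 × 469 × 201.06 × 2 × 1 = 141.4 kN.
Bearing (12 mm plate, F_u = 450 MPa): end bolts L_c = 36 − 18/2 = 27, R_n = min(1.2×27×12×450, 2.4×16×12×450) = 174.96 kN/bolt; interior L_c = 49 − 18 = 31, R_n = 200.88 kN/bolt. φR_n = 0.75 × (1×174.96 + 1×200.88) = 281.9 kN.
Tension yield (gross): A_g = 80×12 = 960 mm². φR_n = 0.90 × 350 × 960 = 302.4 kN.
Block shear: shear path 1×[36+1×49] = 1×85 mm, A_gv = 1020, A_nv = 1×(85 − 1.5×20)×12 = 660 mm²; tension to near edge: (26 − 0.5×20)×12 = 192 mm². R_n = min(0.6×450×660, 0.6×350×1020) + 1.0×450×192 = min(178.2, 214.2) + 86.4 = 264.6 kN. φR_n = 0.75 × 264.6 = 198.5 kN.
Governing: min(141.4, 281.9, 302.4, 198.5) = 141.4 kN → bolt shear.

141.4 kN (bolt shear governs)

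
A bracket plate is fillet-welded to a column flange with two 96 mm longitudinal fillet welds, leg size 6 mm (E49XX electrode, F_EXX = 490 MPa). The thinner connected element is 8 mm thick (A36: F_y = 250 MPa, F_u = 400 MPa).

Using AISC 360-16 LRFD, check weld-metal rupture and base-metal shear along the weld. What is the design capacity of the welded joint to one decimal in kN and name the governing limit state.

179.6 kN (weld metal governs)

Weld metal: throat = 0.707×6 = 4.242 mm, L = 2×96 = 192 mm. φR_n = 0.75 × 0.6 × 490 × 4.242 × 192 = 179.6 kN.
Base metal shear (8 mm plate): yield φR_n = 1.0×0.6×250×8×192 = 230.4 kN; rupture φR_n = 0.75×0.6×400×8×192 = 276.5 kN; take 230.4 kN (yield).
Governing: min(179.6, 230.4) = 179.6 kN → weld metal.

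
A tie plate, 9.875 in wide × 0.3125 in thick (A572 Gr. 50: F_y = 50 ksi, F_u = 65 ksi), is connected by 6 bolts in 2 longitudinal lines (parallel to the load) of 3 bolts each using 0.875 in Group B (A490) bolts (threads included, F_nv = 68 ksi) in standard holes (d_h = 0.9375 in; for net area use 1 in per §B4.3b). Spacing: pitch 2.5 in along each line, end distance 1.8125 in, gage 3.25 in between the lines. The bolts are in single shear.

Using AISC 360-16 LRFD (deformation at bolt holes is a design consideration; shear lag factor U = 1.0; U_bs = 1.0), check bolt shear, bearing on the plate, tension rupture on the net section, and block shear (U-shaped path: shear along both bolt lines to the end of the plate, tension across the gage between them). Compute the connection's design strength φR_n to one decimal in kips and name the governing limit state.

113.1 kips (block shear governs)

Bolt shear: A_b = π(0.875)²/4 = 0.60132 in². φR_n = 0.75 × 68 × 0.60132 × 6 × 1 = 184.0 kips.
Bearing (0.3125 in plate, F_u = 65 ksi): end bolts L_c = 1.8125 − 0.9375/2 = 1.34375, R_n = min(1.2×1.34375×0.3125×65, 2.4×0.875×0.3125×65) = 32.754 kips/bolt; interior L_c = 2.5 − 0.9375 = 1.5625, R_n = 38.086 kips/bolt. φR_n = 0.75 × (2×32.754 + 4×38.086) = 163.4 kips.
Tension rupture (net): A_n = (9.875 − 2×1)×0.3125 = 2.4609 in² (U = 1.0, A_e = A_n). φR_n = 0.75 × 65 × 2.4609 = 120.0 kips.
Block shear: shear path 2×[1.8125+2×2.5] = 2×6.8125 in, A_gv = 4.2578, A_nv = 2×(6.8125 − 2.5×1)×0.3125 = 2.6953 in²; tension across gage: (3.25 − 1×1)×0.3125 = 0.70313 in². R_n = min(0.6×65×2.6953, 0.6×50×4.2578) + 1.0×65×0.70313 = min(105.12, 127.73) + 45.703 = 150.82 kips. φR_n = 0.75 × 150.82 = 113.1 kips.
Governing: min(184.0, 163.4, 120.0, 113.1) = 113.1 kips → block shear.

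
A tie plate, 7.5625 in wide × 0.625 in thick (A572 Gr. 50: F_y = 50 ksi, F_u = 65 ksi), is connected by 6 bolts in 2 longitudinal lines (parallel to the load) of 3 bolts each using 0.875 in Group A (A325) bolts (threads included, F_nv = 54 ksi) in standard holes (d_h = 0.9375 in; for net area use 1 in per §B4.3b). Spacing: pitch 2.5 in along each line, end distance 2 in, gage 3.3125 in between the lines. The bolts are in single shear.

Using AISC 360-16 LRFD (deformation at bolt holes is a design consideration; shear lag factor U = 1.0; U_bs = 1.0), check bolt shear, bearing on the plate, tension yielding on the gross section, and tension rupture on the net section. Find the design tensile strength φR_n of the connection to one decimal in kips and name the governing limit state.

146.1 kips (bolt shear governs)

Bolt shear: A_b = π(0.875)²/4 = 0.60132 in². φR_n = 0.75 × 54 × 0.60132 × 6 × 1 = 146.1 kips.
Bearing (0.625 in plate, F_u = 65 ksi): end bolts L_c = 2 − 0.9375/2 = 1.53125, R_n = min(1.2×1.53125×0.625×65, 2.4×0.875×0.625×65) = 74.648 kips/bolt; interior L_c = 2.5 − 0.9375 = 1.5625, R_n = 76.172 kips/bolt. φR_n = 0.75 × (2×74.648 + 4×76.172) = 340.5 kips.
Tension yield (gross): A_g = 7.5625×0.625 = 4.7266 in². φR_n = 0.90 × 50 × 4.7266 = 212.7 kips.
Tension rupture (net): A_n = (7.5625 − 2×1)×0.625 = 3.4766 in² (U = 1.0, A_e = A_n). φR_n = 0.75 × 65 × 3.4766 = 169.5 kips.
Governing: min(146.1, 340.5, 212.7, 169.5) = 146.1 kips → bolt shear.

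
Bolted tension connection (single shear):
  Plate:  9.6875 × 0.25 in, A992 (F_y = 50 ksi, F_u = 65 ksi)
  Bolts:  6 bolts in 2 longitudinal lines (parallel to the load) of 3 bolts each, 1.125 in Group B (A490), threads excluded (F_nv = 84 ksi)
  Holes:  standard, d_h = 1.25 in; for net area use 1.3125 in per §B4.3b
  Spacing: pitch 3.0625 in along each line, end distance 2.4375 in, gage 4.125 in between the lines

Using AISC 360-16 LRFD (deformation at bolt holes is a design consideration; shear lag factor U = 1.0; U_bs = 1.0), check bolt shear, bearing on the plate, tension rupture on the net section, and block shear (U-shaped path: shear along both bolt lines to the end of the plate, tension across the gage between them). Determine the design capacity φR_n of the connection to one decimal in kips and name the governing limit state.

86.1 kips (net-section rupture governs)

Bolt shear: A_b = π(1.125)²/4 = 0.99402 in². φR_n = 0.75 × 84 × 0.99402 × 6 × 1 = 375.7 kips.
Bearing (0.25 in plate, F_u = 65 ksi): end bolts L_c = 2.4375 − 1.25/2 = 1.8125, R_n = min(1.2×1.8125×0.25×65, 2.4×1.125×0.25×65) = 35.344 kips/bolt; interior L_c = 3.0625 − 1.25 = 1.8125, R_n = 35.344 kips/bolt. φR_n = 0.75 × (2×35.344 + 4×35.344) = 159.0 kips.
Tension rupture (net): A_n = (9.6875 − 2×1.3125)×0.25 = 1.7656 in² (U = 1.0, A_e = A_n). φR_n = 0.75 × 65 × 1.7656 = 86.1 kips.
Block shear: shear path 2×[2.4375+2×3.0625] = 2×8.5625 in, A_gv = 4.2813, A_nv = 2×(8.5625 − 2.5×1.3125)×0.25 = 2.6406 in²; tension across gage: (4.125 − 1×1.3125)×0.25 = 0.70313 in². R_n = min(0.6×65×2.6406, 0.6×50×4.2813) + 1.0×65×0.70313 = min(102.98, 128.44) + 45.703 = 148.68 kips. φR_n = 0.75 × 148.68 = 111.5 kips.
Governing: min(375.7, 159.0, 86.1, 111.5) = 86.1 kips → net-section rupture.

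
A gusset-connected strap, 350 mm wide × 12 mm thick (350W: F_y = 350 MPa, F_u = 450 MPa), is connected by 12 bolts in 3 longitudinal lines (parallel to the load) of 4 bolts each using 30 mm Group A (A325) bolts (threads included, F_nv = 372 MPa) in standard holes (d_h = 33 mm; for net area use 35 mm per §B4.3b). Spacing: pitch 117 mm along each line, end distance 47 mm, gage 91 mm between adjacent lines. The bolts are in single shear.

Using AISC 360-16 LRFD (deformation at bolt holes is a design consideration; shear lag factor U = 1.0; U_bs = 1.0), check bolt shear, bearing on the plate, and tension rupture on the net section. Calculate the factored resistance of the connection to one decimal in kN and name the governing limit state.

992.3 kN (net-section rupture governs)

Bolt shear: A_b = π(30)²/4 = 706.86 mm². φR_n = 0.75 × 372 × 706.86 × 12 × 1 = 2366.6 kN.
Bearing (12 mm plate, F_u = 450 MPa): end bolts L_c = 47 − 33/2 = 30.5, R_n = min(1.2×30.5×12×450, 2.4×30×12×450) = 197.64 kN/bolt; interior L_c = 117 − 33 = 84, R_n = 388.8 kN/bolt. φR_n = 0.75 × (3×197.64 + 9×388.8) = 3069.1 kN.
Tension rupture (net): A_n = (350 − 3×35)×12 = 2940 mm² (U = 1.0, A_e = A_n). φR_n = 0.75 × 450 × 2940 = 992.3 kN.
Governing: min(2366.6, 3069.1, 992.3) = 992.3 kN → net-section rupture.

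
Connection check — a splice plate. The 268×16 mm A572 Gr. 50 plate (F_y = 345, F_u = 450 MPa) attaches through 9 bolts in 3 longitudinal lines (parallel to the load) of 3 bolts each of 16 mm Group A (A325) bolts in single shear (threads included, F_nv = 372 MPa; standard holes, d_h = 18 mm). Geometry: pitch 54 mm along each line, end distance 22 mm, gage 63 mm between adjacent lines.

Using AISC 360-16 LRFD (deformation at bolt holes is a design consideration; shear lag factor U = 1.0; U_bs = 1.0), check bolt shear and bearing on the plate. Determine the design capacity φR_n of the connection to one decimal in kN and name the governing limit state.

Bolt shear: A_b = π(16)²/4 = 201.06 mm². φR_n = 0.75 × 372 × 201.06 × 9 × 1 = 504.9 kN.
Bearing (16 mm plate, F_u = 450 MPa): end bolts L_c = 22 − 18/2 = 13, R_n = min(1.2×13×16×450, 2.4×16×16×450) = 112.32 kN/bolt; interior L_c = 54 − 18 = 36, R_n = 276.48 kN/bolt. φR_n = 0.75 × (3×112.32 + 6×276.48) = 1496.9 kN.
Governing: min(504.9, 1496.9) = 504.9 kN → bolt shear.

504.9 kN (bolt shear governs)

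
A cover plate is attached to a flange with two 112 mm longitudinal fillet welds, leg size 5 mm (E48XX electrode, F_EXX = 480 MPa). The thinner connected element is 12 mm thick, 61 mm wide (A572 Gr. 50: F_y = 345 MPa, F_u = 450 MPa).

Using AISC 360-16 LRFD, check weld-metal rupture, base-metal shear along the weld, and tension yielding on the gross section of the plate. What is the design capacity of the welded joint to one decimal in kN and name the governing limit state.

171.0 kN (weld metal governs)

Weld metal: throat = 0.707×5 = 3.535 mm, L = 2×112 = 224 mm. φR_n = 0.75 × 0.6 × 480 × 3.535 × 224 = 171.0 kN.
Base metal shear (12 mm plate): yield φR_n = 1.0×0.6×345×12×224 = 556.4 kN; rupture φR_n = 0.75×0.6×450×12×224 = 544.3 kN; take 544.3 kN (rupture).
Tension yield (gross): A_g = 61×12 = 732 mm². φR_n = 0.90 × 345 × 732 = 227.3 kN.
Governing: min(171.0, 544.3, 227.3) = 171.0 kN → weld metal.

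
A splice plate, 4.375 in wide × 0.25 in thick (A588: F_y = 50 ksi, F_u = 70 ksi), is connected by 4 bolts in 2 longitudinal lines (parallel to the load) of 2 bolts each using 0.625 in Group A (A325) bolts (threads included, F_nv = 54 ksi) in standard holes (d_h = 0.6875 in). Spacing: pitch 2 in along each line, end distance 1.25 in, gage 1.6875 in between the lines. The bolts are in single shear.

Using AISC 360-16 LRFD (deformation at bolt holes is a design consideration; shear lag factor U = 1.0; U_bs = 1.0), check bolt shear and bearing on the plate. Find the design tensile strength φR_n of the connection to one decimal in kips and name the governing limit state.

49.7 kips (bolt shear governs)

Bolt shear: A_b = π(0.625)²/4 = 0.3068 in². φR_n = 0.75 × 54 × 0.3068 × 4 × 1 = 49.7 kips.
Bearing (0.25 in plate, F_u = 70 ksi): end bolts L_c = 1.25 − 0.6875/2 = 0.90625, R_n = min(1.2×0.90625×0.25×70, 2.4×0.625×0.25×70) = 19.031 kips/bolt; interior L_c = 2 − 0.6875 = 1.3125, R_n = 26.25 kips/bolt. φR_n = 0.75 × (2×19.031 + 2×26.25) = 67.9 kips.
Governing: min(49.7, 67.9) = 49.7 kips → bolt shear.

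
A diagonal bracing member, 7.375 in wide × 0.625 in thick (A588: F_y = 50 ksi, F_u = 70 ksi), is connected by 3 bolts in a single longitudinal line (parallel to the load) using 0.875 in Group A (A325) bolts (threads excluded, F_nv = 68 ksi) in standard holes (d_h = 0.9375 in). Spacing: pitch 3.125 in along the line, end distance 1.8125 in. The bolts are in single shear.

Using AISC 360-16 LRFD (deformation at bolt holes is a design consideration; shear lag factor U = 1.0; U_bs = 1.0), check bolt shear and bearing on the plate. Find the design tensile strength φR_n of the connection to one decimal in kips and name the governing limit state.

92.0 kips (bolt shear governs)

Bolt shear: A_b = π(0.875)²/4 = 0.60132 in². φR_n = 0.75 × 68 × 0.60132 × 3 × 1 = 92.0 kips.
Bearing (0.625 in plate, F_u = 70 ksi): end bolts L_c = 1.8125 − 0.9375/2 = 1.34375, R_n = min(1.2×1.34375×0.625×70, 2.4×0.875×0.625×70) = 70.547 kips/bolt; interior L_c = 3.125 − 0.9375 = 2.1875, R_n = 91.875 kips/bolt. φR_n = 0.75 × (1×70.547 + 2×91.875) = 190.7 kips.
Governing: min(92.0, 190.7) = 92.0 kips → bolt shear.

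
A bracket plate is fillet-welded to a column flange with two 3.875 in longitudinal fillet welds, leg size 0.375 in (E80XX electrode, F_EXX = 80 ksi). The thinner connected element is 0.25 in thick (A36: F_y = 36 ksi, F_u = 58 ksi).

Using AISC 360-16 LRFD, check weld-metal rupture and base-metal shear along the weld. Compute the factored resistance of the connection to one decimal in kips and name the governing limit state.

41.9 kips (base-metal shear governs)

Weld metal: throat = 0.707×0.375 = 0.26513 in, L = 2×3.875 = 7.75 in. φR_n = 0.75 × 0.6 × 80 × 0.26513 × 7.75 = 74.0 kips.
Base metal shear (0.25 in plate): yield φR_n = 1.0×0.6×36×0.25×7.75 = 41.9 kips; rupture φR_n = 0.75×0.6×58×0.25×7.75 = 50.6 kips; take 41.9 kips (yield).
Governing: min(74.0, 41.9) = 41.9 kips → base-metal shear.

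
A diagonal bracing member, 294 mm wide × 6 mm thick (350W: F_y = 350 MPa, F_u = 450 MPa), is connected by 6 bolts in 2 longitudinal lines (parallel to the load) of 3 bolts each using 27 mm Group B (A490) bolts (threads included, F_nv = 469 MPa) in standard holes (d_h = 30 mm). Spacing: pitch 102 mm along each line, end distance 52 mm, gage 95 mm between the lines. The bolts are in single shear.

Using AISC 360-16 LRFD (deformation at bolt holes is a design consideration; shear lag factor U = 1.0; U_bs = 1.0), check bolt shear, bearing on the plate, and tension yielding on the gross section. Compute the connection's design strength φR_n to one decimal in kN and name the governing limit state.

555.7 kN (gross-section yield governs)

Bolt shear: A_b = π(27)²/4 = 572.56 mm². φR_n = 0.75 × 469 × 572.56 × 6 × 1 = 1208.4 kN.
Bearing (6 mm plate, F_u = 450 MPa): end bolts L_c = 52 − 30/2 = 37, R_n = min(1.2×37×6×450, 2.4×27×6×450) = 119.88 kN/bolt; interior L_c = 102 − 30 = 72, R_n = 174.96 kN/bolt. φR_n = 0.75 × (2×119.88 + 4×174.96) = 704.7 kN.
Tension yield (gross): A_g = 294×6 = 1764 mm². φR_n = 0.90 × 350 × 1764 = 555.7 kN.
Governing: min(1208.4, 704.7, 555.7) = 555.7 kN → gross-section yield.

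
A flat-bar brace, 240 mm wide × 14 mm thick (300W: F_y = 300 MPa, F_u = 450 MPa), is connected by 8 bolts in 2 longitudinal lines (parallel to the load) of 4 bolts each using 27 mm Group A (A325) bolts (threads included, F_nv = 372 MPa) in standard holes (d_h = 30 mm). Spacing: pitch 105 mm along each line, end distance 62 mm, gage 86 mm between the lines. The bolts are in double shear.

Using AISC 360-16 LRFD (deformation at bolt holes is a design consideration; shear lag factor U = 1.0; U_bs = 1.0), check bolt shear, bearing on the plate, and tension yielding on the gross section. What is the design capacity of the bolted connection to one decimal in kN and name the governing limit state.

907.2 kN (gross-section yield governs)

Bolt shear: A_b = π(27)²/4 = 572.56 mm². φR_n = 0.75 × 372 × 572.56 × 8 × 2 = 2555.9 kN.
Bearing (14 mm plate, F_u = 450 MPa): end bolts L_c = 62 − 30/2 = 47, R_n = min(1.2×47×14×450, 2.4×27×14×450) = 355.32 kN/bolt; interior L_c = 105 − 30 = 75, R_n = 408.24 kN/bolt. φR_n = 0.75 × (2×355.32 + 6×408.24) = 2370.1 kN.
Tension yield (gross): A_g = 240×14 = 3360 mm². φR_n = 0.90 × 300 × 3360 = 907.2 kN.
Governing: min(2555.9, 2370.1, 907.2) = 907.2 kN → gross-section yield.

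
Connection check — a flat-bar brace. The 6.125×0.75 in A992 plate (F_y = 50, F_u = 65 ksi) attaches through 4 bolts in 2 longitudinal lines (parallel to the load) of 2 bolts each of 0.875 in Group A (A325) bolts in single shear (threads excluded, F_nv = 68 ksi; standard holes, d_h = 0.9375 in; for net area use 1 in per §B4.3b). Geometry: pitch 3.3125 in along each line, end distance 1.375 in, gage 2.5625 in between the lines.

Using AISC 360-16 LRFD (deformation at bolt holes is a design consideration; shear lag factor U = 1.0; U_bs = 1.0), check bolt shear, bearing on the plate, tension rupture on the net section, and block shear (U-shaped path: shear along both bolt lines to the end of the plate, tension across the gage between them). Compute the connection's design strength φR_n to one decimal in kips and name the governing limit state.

122.7 kips (bolt shear governs)

Bolt shear: A_b = π(0.875)²/4 = 0.60132 in². φR_n = 0.75 × 68 × 0.60132 × 4 × 1 = 122.7 kips.
Bearing (0.75 in plate, F_u = 65 ksi): end bolts L_c = 1.375 − 0.9375/2 = 0.90625, R_n = min(1.2×0.90625×0.75×65, 2.4×0.875×0.75×65) = 53.016 kips/bolt; interior L_c = 3.3125 − 0.9375 = 2.375, R_n = 102.38 kips/bolt. φR_n = 0.75 × (2×53.016 + 2×102.38) = 233.1 kips.
Tension rupture (net): A_n = (6.125 − 2×1)×0.75 = 3.0938 in² (U = 1.0, A_e = A_n). φR_n = 0.75 × 65 × 3.0938 = 150.8 kips.
Block shear: shear path 2×[1.375+1×3.3125] = 2×4.6875 in, A_gv = 7.0313, A_nv = 2×(4.6875 − 1.5×1)×0.75 = 4.7813 in²; tension across gage: (2.5625 − 1×1)×0.75 = 1.1719 in². R_n = min(0.6×65×4.7813, 0.6×50×7.0313) + 1.0×65×1.1719 = min(186.47, 210.94) + 76.174 = 262.64 kips. φR_n = 0.75 × 262.64 = 197.0 kips.
Governing: min(122.7, 233.1, 150.8, 197.0) = 122.7 kips → bolt shear.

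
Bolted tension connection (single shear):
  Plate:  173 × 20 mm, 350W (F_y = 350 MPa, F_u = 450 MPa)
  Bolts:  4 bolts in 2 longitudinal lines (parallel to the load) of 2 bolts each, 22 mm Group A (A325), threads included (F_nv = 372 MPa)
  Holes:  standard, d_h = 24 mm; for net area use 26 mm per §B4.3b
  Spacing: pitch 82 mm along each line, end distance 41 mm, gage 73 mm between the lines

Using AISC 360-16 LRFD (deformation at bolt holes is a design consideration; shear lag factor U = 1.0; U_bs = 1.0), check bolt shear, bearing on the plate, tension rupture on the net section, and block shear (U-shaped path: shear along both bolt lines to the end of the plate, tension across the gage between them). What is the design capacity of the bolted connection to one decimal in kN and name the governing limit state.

424.2 kN (bolt shear governs)

Bolt shear: A_b = π(22)²/4 = 380.13 mm². φR_n = 0.75 × 372 × 380.13 × 4 × 1 = 424.2 kN.
Bearing (20 mm plate, F_u = 450 MPa): end bolts L_c = 41 − 24/2 = 29, R_n = min(1.2×29×20×450, 2.4×22×20×450) = 313.2 kN/bolt; interior L_c = 82 − 24 = 58, R_n = 475.2 kN/bolt. φR_n = 0.75 × (2×313.2 + 2×475.2) = 1182.6 kN.
Tension rupture (net): A_n = (173 − 2×26)×20 = 2420 mm² (U = 1.0, A_e = A_n). φR_n = 0.75 × 450 × 2420 = 816.8 kN.
Block shear: shear path 2×[41+1×82] = 2×123 mm, A_gv = 4920, A_nv = 2×(123 − 1.5×26)×20 = 3360 mm²; tension across gage: (73 − 1×26)×20 = 940 mm². R_n = min(0.6×450×3360, 0.6×350×4920) + 1.0×450×940 = min(907.2, 1033.2) + 423 = 1330.2 kN. φR_n = 0.75 × 1330.2 = 997.7 kN.
Governing: min(424.2, 1182.6, 816.8, 997.7) = 424.2 kN → bolt shear.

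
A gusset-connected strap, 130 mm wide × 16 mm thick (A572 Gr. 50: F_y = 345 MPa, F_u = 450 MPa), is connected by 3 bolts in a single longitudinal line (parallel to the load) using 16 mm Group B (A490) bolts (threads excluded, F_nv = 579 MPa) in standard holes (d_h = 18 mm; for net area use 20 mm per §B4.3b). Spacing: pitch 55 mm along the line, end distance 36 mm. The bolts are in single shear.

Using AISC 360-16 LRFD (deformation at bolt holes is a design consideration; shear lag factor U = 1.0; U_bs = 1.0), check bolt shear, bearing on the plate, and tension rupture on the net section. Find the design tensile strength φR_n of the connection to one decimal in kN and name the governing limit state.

Bolt shear: A_b = π(16)²/4 = 201.06 mm². φR_n = 0.75 × 579 × 201.06 × 3 × 1 = 261.9 kN.
Bearing (16 mm plate, F_u = 450 MPa): end bolts L_c = 36 − 18/2 = 27, R_n = min(1.2×27×16×450, 2.4×16×16×450) = 233.28 kN/bolt; interior L_c = 55 − 18 = 37, R_n = 276.48 kN/bolt. φR_n = 0.75 × (1×233.28 + 2×276.48) = 589.7 kN.
Tension rupture (net): A_n = (130 − 1×20)×16 = 1760 mm² (U = 1.0, A_e = A_n). φR_n = 0.75 × 450 × 1760 = 594.0 kN.
Governing: min(261.9, 589.7, 594.0) = 261.9 kN → bolt shear.

261.9 kN (bolt shear governs)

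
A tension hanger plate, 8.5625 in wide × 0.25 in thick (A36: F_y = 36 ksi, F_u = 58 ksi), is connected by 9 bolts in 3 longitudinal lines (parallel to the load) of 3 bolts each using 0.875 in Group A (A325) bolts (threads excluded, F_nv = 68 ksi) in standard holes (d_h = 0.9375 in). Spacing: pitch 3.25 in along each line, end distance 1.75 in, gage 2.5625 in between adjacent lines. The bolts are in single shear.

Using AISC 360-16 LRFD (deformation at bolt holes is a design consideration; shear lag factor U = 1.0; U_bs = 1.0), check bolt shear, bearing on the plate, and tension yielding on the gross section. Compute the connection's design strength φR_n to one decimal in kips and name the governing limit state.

Bolt shear: A_b = π(0.875)²/4 = 0.60132 in². φR_n = 0.75 × 68 × 0.60132 × 9 × 1 = 276.0 kips.
Bearing (0.25 in plate, F_u = 58 ksi): end bolts L_c = 1.75 − 0.9375/2 = 1.28125, R_n = min(1.2×1.28125×0.25×58, 2.4×0.875×0.25×58) = 22.294 kips/bolt; interior L_c = 3.25 − 0.9375 = 2.3125, R_n = 30.45 kips/bolt. φR_n = 0.75 × (3×22.294 + 6×30.45) = 187.2 kips.
Tension yield (gross): A_g = 8.5625×0.25 = 2.1406 in². φR_n = 0.90 × 36 × 2.1406 = 69.4 kips.
Governing: min(276.0, 187.2, 69.4) = 69.4 kips → gross-section yield.

69.4 kips (gross-section yield governs)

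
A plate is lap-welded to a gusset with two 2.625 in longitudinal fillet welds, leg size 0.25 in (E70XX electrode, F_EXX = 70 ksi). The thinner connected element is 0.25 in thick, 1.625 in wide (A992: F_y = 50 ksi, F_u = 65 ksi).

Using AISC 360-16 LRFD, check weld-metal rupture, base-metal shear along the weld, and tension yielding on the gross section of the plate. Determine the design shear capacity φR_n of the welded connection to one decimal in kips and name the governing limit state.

18.3 kips (gross-section yield governs)

Weld metal: throat = 0.707×0.25 = 0.17675 in, L = 2×2.625 = 5.25 in. φR_n = 0.75 × 0.6 × 70 × 0.17675 × 5.25 = 29.2 kips.
Base metal shear (0.25 in plate): yield φR_n = 1.0×0.6×50×0.25×5.25 = 39.4 kips; rupture φR_n = 0.75×0.6×65×0.25×5.25 = 38.4 kips; take 38.4 kips (rupture).
Tension yield (gross): A_g = 1.625×0.25 = 0.40625 in². φR_n = 0.90 × 50 × 0.40625 = 18.3 kips.
Governing: min(29.2, 38.4, 18.3) = 18.3 kips → gross-section yield.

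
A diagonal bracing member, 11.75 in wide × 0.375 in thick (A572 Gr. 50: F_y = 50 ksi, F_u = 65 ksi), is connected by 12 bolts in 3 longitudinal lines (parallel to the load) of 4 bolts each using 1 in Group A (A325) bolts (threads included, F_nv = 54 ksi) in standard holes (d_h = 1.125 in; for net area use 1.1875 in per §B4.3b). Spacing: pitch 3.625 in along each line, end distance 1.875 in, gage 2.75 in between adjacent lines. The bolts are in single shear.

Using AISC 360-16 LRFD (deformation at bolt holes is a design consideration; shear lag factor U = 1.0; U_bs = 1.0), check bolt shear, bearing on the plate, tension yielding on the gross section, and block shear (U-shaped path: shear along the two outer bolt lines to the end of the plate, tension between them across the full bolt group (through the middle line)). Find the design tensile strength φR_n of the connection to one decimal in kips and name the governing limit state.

Bolt shear: A_b = π(1)²/4 = 0.7854 in². φR_n = 0.75 × 54 × 0.7854 × 12 × 1 = 381.7 kips.
Bearing (0.375 in plate, F_u = 65 ksi): end bolts L_c = 1.875 − 1.125/2 = 1.3125, R_n = min(1.2×1.3125×0.375×65, 2.4×1×0.375×65) = 38.391 kips/bolt; interior L_c = 3.625 − 1.125 = 2.5, R_n = 58.5 kips/bolt. φR_n = 0.75 × (3×38.391 + 9×58.5) = 481.3 kips.
Tension yield (gross): A_g = 11.75×0.375 = 4.4063 in². φR_n = 0.90 × 50 × 4.4063 = 198.3 kips.
Block shear: shear path 2×[1.875+3×3.625] = 2×12.75 in, A_gv = 9.5625, A_nv = 2×(12.75 − 3.5×1.1875)×0.375 = 6.4453 in²; tension across gage: (5.5 − 2×1.1875)×0.375 = 1.1719 in². R_n = min(0.6×65×6.4453, 0.6×50×9.5625) + 1.0×65×1.1719 = min(251.37, 286.88) + 76.174 = 327.54 kips. φR_n = 0.75 × 327.54 = 245.7 kips.
Governing: min(381.7, 481.3, 198.3, 245.7) = 198.3 kips → gross-section yield.

198.3 kips (gross-section yield governs)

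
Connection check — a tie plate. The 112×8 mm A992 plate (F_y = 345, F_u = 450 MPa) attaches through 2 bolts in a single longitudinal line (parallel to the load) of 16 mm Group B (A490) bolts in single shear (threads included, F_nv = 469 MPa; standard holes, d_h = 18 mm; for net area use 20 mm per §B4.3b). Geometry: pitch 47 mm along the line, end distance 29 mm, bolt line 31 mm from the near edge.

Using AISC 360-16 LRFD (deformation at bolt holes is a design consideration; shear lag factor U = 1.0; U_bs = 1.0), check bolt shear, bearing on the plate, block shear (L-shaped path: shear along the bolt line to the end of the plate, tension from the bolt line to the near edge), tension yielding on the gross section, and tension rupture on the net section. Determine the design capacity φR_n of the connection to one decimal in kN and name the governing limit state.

131.2 kN (block shear governs)

Bolt shear: A_b = π(16)²/4 = 201.06 mm². φR_n = 0.75 × 469 × 201.06 × 2 × 1 = 141.4 kN.
Bearing (8 mm plate, F_u = 450 MPa): end bolts L_c = 29 − 18/2 = 20, R_n = min(1.2×20×8×450, 2.4×16×8×450) = 86.4 kN/bolt; interior L_c = 47 − 18 = 29, R_n = 125.28 kN/bolt. φR_n = 0.75 × (1×86.4 + 1×125.28) = 158.8 kN.
Block shear: shear path 1×[29+1×47] = 1×76 mm, A_gv = 608, A_nv = 1×(76 − 1.5×20)×8 = 368 mm²; tension to near edge: (31 − 0.5×20)×8 = 168 mm². R_n = min(0.6×450×368, 0.6×345×608) + 1.0×450×168 = min(99.36, 125.86) + 75.6 = 174.96 kN. φR_n = 0.75 × 174.96 = 131.2 kN.
Tension yield (gross): A_g = 112×8 = 896 mm². φR_n = 0.90 × 345 × 896 = 278.2 kN.
Tension rupture (net): A_n = (112 − 1×20)×8 = 736 mm² (U = 1.0, A_e = A_n). φR_n = 0.75 × 450 × 736 = 248.4 kN.
Governing: min(141.4, 158.8, 131.2, 278.2, 248.4) = 131.2 kN → block shear.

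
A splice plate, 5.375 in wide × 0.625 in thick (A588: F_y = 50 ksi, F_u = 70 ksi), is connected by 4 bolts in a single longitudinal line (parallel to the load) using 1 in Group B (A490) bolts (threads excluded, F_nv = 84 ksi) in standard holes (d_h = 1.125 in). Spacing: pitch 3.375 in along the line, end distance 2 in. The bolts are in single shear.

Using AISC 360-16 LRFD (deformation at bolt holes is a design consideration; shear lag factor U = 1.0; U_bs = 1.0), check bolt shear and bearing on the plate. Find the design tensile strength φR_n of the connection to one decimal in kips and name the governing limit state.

Bolt shear: A_b = π(1)²/4 = 0.7854 in². φR_n = 0.75 × 84 × 0.7854 × 4 × 1 = 197.9 kips.
Bearing (0.625 in plate, F_u = 70 ksi): end bolts L_c = 2 − 1.125/2 = 1.4375, R_n = min(1.2×1.4375×0.625×70, 2.4×1×0.625×70) = 75.469 kips/bolt; interior L_c = 3.375 − 1.125 = 2.25, R_n = 105 kips/bolt. φR_n = 0.75 × (1×75.469 + 3×105) = 292.9 kips.
Governing: min(197.9, 292.9) = 197.9 kips → bolt shear.

197.9 kips (bolt shear governs)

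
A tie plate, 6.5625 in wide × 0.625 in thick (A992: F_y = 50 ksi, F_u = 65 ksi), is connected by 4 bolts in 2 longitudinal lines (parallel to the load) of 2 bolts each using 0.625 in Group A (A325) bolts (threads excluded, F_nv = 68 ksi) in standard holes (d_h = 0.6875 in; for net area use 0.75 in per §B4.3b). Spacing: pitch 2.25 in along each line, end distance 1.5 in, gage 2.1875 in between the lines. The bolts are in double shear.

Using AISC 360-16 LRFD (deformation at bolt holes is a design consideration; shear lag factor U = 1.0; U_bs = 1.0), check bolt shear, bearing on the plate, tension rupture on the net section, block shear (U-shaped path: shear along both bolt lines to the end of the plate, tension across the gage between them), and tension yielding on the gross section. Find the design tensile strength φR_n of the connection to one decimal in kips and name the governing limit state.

Bolt shear: A_b = π(0.625)²/4 = 0.3068 in². φR_n = 0.75 × 68 × 0.3068 × 4 × 2 = 125.2 kips.
Bearing (0.625 in plate, F_u = 65 ksi): end bolts L_c = 1.5 − 0.6875/2 = 1.15625, R_n = min(1.2×1.15625×0.625×65, 2.4×0.625×0.625×65) = 56.367 kips/bolt; interior L_c = 2.25 − 0.6875 = 1.5625, R_n = 60.938 kips/bolt. φR_n = 0.75 × (2×56.367 + 2×60.938) = 176.0 kips.
Tension rupture (net): A_n = (6.5625 − 2×0.75)×0.625 = 3.1641 in² (U = 1.0, A_e = A_n). φR_n = 0.75 × 65 × 3.1641 = 154.2 kips.
Block shear: shear path 2×[1.5+1×2.25] = 2×3.75 in, A_gv = 4.6875, A_nv = 2×(3.75 − 1.5×0.75)×0.625 = 3.2813 in²; tension across gage: (2.1875 − 1×0.75)×0.625 = 0.89844 in². R_n = min(0.6×65×3.2813, 0.6×50×4.6875) + 1.0×65×0.89844 = min(127.97, 140.63) + 58.399 = 186.37 kips. φR_n = 0.75 × 186.37 = 139.8 kips.
Tension yield (gross): A_g = 6.5625×0.625 = 4.1016 in². φR_n = 0.90 × 50 × 4.1016 = 184.6 kips.
Governing: min(125.2, 176.0, 154.2, 139.8, 184.6) = 125.2 kips → bolt shear.

125.2 kips (bolt shear governs)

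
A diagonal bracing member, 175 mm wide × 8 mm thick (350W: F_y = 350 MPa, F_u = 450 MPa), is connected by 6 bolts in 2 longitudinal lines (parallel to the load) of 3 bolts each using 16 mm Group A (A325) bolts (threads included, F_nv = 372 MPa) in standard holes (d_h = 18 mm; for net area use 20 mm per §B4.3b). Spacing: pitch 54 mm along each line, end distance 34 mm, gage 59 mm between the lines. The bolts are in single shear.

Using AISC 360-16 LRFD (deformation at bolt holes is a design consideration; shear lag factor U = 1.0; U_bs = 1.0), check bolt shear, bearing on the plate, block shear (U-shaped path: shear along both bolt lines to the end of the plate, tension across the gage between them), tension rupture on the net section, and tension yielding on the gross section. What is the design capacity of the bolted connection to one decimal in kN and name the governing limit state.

336.6 kN (bolt shear governs)

Bolt shear: A_b = π(16)²/4 = 201.06 mm². φR_n = 0.75 × 372 × 201.06 × 6 × 1 = 336.6 kN.
Bearing (8 mm plate, F_u = 450 MPa): end bolts L_c = 34 − 18/2 = 25, R_n = min(1.2×25×8×450, 2.4×16×8×450) = 108 kN/bolt; interior L_c = 54 − 18 = 36, R_n = 138.24 kN/bolt. φR_n = 0.75 × (2×108 + 4×138.24) = 576.7 kN.
Block shear: shear path 2×[34+2×54] = 2×142 mm, A_gv = 2272, A_nv = 2×(142 − 2.5×20)×8 = 1472 mm²; tension across gage: (59 − 1×20)×8 = 312 mm². R_n = min(0.6×450×1472, 0.6×350×2272) + 1.0×450×312 = min(397.44, 477.12) + 140.4 = 537.84 kN. φR_n = 0.75 × 537.84 = 403.4 kN.
Tension rupture (net): A_n = (175 − 2×20)×8 = 1080 mm² (U = 1.0, A_e = A_n). φR_n = 0.75 × 450 × 1080 = 364.5 kN.
Tension yield (gross): A_g = 175×8 = 1400 mm². φR_n = 0.90 × 350 × 1400 = 441.0 kN.
Governing: min(336.6, 576.7, 403.4, 364.5, 441.0) = 336.6 kN → bolt shear.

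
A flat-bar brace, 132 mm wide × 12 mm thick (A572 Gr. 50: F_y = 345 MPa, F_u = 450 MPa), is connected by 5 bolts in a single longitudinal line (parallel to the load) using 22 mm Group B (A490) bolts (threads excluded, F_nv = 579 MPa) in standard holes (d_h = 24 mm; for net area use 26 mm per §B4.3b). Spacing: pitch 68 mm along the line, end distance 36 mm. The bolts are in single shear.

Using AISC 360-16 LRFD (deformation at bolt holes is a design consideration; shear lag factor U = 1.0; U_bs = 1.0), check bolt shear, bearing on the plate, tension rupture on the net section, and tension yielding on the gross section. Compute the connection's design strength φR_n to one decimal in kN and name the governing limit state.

Bolt shear: A_b = π(22)²/4 = 380.13 mm². φR_n = 0.75 × 579 × 380.13 × 5 × 1 = 825.4 kN.
Bearing (12 mm plate, F_u = 450 MPa): end bolts L_c = 36 − 24/2 = 24, R_n = min(1.2×24×12×450, 2.4×22×12×450) = 155.52 kN/bolt; interior L_c = 68 − 24 = 44, R_n = 285.12 kN/bolt. φR_n = 0.75 × (1×155.52 + 4×285.12) = 972.0 kN.
Tension rupture (net): A_n = (132 − 1×26)×12 = 1272 mm² (U = 1.0, A_e = A_n). φR_n = 0.75 × 450 × 1272 = 429.3 kN.
Tension yield (gross): A_g = 132×12 = 1584 mm². φR_n = 0.90 × 345 × 1584 = 491.8 kN.
Governing: min(825.4, 972.0, 429.3, 491.8) = 429.3 kN → net-section rupture.

429.3 kN (net-section rupture governs)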